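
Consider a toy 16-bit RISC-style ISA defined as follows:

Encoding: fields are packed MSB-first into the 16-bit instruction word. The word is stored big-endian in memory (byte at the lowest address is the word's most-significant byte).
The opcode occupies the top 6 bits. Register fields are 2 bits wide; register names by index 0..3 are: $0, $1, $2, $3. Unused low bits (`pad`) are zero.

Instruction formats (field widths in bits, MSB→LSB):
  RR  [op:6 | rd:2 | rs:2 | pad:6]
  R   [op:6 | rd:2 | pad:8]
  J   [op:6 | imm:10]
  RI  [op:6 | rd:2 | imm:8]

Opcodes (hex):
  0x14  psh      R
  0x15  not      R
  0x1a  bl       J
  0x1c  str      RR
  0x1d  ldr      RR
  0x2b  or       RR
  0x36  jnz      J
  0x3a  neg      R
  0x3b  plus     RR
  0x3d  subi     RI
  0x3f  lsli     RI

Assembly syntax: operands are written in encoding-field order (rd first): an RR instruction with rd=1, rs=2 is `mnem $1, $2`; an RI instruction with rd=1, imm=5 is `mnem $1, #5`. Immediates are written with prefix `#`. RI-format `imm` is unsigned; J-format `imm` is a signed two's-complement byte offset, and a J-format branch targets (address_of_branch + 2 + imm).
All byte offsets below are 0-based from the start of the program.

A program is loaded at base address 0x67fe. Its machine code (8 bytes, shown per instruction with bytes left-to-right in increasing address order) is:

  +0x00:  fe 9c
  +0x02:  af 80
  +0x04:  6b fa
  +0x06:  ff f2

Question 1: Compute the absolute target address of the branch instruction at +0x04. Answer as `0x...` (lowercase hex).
0x67fe

off 0x04: read 6b fa as big → 0x6bfa
  op=0x6bfa>>10=0x1a ⇒ bl (J)
  imm@[9:0]=0x3fa (s10→-6) ⇒ #-6
  target = base 0x67fe + off 0x04 + 2 + imm -6 = 0x67fe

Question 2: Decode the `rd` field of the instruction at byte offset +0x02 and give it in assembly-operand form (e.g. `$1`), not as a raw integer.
$3

+0x02: af 80 ⇒ word 0xaf80 (big)
  opcode bits[15:10]=0x2b: or/RR
  rd@[9:8]=0x3 ⇒ $3
  rs@[7:6]=0x2 ⇒ $2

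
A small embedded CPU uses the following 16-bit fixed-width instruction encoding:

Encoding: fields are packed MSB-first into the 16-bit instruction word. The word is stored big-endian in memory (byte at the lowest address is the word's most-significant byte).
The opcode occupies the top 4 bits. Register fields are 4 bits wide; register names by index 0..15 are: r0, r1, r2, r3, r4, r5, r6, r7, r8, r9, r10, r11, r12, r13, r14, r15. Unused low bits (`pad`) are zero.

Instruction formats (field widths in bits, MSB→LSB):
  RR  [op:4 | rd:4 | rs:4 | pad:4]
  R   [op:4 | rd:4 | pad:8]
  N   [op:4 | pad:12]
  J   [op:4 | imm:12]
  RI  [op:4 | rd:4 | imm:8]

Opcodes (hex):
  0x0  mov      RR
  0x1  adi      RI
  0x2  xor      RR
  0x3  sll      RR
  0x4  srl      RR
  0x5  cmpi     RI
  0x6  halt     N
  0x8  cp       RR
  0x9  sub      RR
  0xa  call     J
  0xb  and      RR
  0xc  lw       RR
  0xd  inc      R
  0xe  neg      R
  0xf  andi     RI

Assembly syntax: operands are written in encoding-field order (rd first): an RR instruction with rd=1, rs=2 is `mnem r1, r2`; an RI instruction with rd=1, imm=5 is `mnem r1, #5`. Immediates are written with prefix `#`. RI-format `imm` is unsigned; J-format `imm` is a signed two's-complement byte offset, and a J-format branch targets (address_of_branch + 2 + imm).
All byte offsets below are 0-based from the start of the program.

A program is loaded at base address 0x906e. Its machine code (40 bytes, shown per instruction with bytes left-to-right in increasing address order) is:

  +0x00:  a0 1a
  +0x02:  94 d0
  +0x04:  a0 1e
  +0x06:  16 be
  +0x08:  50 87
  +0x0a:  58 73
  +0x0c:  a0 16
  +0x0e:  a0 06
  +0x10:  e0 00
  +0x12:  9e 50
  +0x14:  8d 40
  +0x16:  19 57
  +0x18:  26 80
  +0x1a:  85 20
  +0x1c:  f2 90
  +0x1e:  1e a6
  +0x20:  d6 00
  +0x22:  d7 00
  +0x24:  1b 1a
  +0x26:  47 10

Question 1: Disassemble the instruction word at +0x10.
@+10  big-endian(e0 00) = 0xe000
  top 4b → 0xe → neg [R]
  [11:8] rd=0 = r0

neg r0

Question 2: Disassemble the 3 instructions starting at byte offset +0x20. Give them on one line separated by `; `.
off 0x20: read d6 00 as big → 0xd600
  op=0xd600>>12=0xd ⇒ inc (R)
  rd: (w>>8)&0xf=0x6 → r6
off 0x22: read d7 00 as big → 0xd700
  op=0xd700>>12=0xd ⇒ inc (R)
  rd: (w>>8)&0xf=0x7 → r7
off 0x24: read 1b 1a as big → 0x1b1a
  op=0x1b1a>>12=0x1 ⇒ adi (RI)
  rd: (w>>8)&0xf=0xb → r11
  imm: (w>>0)&0xff=0x1a → #26

inc r6; inc r7; adi r11, #26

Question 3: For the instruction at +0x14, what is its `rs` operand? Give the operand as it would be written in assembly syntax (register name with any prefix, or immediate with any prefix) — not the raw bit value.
+0x14: 8d 40 ⇒ word 0x8d40 (big)
  top 4b → 0x8 → cp [RR]
  rd@[11:8]=0xd ⇒ r13
  rs@[7:4]=0x4 ⇒ r4

r4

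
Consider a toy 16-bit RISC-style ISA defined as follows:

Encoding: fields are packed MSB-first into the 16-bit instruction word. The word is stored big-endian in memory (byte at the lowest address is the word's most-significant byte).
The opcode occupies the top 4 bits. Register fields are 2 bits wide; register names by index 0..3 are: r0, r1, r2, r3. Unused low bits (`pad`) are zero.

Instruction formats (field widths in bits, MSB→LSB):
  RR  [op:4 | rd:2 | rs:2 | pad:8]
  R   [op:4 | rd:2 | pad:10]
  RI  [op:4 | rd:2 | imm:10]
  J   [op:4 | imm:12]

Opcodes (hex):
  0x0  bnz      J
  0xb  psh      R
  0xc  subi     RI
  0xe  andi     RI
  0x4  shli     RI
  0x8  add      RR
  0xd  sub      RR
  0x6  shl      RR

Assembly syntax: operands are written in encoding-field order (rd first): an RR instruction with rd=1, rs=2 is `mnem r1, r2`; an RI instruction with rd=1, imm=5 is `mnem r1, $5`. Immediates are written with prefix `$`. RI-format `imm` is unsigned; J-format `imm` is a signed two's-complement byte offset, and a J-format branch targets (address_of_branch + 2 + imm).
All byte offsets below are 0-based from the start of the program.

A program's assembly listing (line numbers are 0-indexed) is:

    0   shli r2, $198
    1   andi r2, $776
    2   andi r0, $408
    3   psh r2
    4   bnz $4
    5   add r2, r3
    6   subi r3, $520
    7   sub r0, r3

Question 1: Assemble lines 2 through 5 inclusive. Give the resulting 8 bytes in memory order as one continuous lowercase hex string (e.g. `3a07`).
e198b80000048b00

2. andi fields op=0xe:4|rd=0:2|imm=408:10 → word e198h → e1 98
3. psh fields op=0xb:4|rd=2:2|pad=0:10 → word b800h → b8 00
4. bnz fields op=0x0:4|imm=4:12 → word 0004h → 00 04
5. add fields op=0x8:4|rd=2:2|rs=3:2|pad=0:8 → word 8b00h → 8b 00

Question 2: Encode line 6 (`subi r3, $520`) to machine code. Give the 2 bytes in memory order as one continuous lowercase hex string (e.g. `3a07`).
ce08

L6: subi op=0xc:4|rd=3:2|imm=520:10 ⇒ 0xce08 ⇒ big ce 08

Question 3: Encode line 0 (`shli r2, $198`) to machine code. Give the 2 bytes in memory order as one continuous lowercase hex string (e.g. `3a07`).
line 0 (shli): pack op=0x4:4|rd=2:2|imm=198:10 = 0x48c6; big→ 48 c6

48c6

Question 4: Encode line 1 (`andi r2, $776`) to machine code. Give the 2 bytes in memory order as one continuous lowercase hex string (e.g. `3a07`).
eb08

1. andi fields op=0xe:4|rd=2:2|imm=776:10 → word eb08h → eb 08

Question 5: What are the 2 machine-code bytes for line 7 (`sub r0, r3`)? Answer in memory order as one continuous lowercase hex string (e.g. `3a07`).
7. sub fields op=0xd:4|rd=0:2|rs=3:2|pad=0:8 → word d300h → d3 00

d300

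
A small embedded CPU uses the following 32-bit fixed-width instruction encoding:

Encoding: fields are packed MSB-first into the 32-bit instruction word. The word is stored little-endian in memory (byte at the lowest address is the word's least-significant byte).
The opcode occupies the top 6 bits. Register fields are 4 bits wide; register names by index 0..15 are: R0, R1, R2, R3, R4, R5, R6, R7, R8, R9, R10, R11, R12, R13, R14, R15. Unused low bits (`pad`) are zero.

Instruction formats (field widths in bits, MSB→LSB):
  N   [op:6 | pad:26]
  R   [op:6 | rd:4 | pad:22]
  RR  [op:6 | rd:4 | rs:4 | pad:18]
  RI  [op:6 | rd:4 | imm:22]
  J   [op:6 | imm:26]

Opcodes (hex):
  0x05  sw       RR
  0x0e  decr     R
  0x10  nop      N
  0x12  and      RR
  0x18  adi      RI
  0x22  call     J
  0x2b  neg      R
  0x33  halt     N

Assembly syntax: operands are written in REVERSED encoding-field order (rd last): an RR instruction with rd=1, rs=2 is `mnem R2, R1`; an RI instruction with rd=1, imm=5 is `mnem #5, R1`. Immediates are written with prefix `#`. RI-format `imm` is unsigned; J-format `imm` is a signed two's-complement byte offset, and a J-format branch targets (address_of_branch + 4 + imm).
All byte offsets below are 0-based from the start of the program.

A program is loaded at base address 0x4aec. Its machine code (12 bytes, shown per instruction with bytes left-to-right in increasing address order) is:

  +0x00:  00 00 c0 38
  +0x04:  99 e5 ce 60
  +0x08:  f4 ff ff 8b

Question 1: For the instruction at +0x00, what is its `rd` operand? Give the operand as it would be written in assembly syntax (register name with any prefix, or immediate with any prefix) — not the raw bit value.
R3

[00] 00 00 c0 38 → 0x38c00000
  top 6b → 0xe → decr [R]
  rd@[25:22]=0x3 ⇒ R3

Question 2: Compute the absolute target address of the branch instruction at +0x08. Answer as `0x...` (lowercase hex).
0x4aec

@+08  little-endian(f4 ff ff 8b) = 0x8bfffff4
  top 6b → 0x22 → call [J]
  imm@[25:0]=0x3fffff4 (s26→-12) ⇒ #-12
  target = base 0x4aec + off 0x08 + 4 + imm -12 = 0x4aec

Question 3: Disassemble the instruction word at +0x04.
off 0x04: read 99 e5 ce 60 as little → 0x60cee599
  opcode bits[31:26]=0x18: adi/RI
  rd@[25:22]=0x3 ⇒ R3
  imm@[21:0]=0xee599 ⇒ #976281

adi #976281, R3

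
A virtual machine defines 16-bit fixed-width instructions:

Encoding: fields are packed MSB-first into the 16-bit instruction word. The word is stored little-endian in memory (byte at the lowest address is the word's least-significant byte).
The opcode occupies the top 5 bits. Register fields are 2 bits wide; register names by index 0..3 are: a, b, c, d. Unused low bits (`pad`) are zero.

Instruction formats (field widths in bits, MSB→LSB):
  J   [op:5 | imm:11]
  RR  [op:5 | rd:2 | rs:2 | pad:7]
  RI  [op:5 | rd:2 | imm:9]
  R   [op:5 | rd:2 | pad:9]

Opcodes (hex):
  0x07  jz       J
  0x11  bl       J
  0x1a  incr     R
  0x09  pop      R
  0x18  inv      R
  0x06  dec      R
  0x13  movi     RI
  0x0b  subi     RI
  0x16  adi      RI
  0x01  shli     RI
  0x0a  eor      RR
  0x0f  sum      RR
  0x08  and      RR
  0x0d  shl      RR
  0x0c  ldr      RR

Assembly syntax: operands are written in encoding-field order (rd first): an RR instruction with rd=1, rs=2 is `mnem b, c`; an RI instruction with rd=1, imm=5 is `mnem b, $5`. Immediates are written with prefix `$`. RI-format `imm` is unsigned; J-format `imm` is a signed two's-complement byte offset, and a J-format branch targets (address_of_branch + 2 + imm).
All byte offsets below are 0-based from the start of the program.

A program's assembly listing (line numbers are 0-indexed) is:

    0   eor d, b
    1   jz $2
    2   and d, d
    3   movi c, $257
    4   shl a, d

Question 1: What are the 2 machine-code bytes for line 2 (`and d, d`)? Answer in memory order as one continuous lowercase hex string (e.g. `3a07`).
8047

line 2 (and): pack op=0x8:5|rd=3:2|rs=3:2|pad=0:7 = 0x4780; little→ 80 47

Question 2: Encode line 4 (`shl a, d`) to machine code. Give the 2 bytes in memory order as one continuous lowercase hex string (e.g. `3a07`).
L4: shl op=0xd:5|rd=0:2|rs=3:2|pad=0:7 ⇒ 0x6980 ⇒ little 80 69

8069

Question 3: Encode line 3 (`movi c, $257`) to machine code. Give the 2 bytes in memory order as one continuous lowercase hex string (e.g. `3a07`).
019d

L3: movi op=0x13:5|rd=2:2|imm=257:9 ⇒ 0x9d01 ⇒ little 01 9d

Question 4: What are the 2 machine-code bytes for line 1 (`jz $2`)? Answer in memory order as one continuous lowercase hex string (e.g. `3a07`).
line 1 (jz): pack op=0x7:5|imm=2:11 = 0x3802; little→ 02 38

0238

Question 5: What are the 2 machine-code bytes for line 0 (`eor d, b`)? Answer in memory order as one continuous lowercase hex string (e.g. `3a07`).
0. eor fields op=0xa:5|rd=3:2|rs=1:2|pad=0:7 → word 5680h → 80 56

8056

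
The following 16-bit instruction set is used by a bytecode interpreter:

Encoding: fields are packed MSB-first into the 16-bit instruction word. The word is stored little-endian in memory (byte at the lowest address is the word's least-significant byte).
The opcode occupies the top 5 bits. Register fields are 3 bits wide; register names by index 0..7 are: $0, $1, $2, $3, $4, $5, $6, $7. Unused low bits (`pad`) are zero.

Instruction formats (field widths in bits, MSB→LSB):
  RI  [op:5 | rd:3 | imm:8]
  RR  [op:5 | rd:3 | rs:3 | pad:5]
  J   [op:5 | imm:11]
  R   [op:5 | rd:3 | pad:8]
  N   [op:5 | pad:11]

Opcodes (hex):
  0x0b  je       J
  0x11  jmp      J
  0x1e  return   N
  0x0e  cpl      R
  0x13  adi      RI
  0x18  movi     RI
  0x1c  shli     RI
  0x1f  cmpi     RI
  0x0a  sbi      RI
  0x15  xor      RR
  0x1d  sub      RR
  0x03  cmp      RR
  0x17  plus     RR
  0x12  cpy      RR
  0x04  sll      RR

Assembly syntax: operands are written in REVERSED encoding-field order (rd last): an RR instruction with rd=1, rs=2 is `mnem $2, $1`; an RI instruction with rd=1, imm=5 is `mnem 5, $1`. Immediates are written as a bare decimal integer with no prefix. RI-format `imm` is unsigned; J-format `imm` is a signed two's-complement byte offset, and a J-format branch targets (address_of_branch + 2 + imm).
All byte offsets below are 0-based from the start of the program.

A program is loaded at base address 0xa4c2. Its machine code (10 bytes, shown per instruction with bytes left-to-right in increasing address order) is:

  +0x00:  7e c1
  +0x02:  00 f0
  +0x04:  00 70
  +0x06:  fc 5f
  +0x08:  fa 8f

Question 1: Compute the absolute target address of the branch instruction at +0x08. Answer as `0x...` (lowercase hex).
+0x08: fa 8f ⇒ word 0x8ffa (little)
  top 5b → 0x11 → jmp [J]
  [10:0] imm=2042 (s11→-6) = -6
  target = base 0xa4c2 + off 0x08 + 2 + imm -6 = 0xa4c6

0xa4c6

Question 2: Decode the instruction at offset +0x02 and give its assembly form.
return

off 0x02: read 00 f0 as little → 0xf000
  opcode bits[15:11]=0x1e: return/N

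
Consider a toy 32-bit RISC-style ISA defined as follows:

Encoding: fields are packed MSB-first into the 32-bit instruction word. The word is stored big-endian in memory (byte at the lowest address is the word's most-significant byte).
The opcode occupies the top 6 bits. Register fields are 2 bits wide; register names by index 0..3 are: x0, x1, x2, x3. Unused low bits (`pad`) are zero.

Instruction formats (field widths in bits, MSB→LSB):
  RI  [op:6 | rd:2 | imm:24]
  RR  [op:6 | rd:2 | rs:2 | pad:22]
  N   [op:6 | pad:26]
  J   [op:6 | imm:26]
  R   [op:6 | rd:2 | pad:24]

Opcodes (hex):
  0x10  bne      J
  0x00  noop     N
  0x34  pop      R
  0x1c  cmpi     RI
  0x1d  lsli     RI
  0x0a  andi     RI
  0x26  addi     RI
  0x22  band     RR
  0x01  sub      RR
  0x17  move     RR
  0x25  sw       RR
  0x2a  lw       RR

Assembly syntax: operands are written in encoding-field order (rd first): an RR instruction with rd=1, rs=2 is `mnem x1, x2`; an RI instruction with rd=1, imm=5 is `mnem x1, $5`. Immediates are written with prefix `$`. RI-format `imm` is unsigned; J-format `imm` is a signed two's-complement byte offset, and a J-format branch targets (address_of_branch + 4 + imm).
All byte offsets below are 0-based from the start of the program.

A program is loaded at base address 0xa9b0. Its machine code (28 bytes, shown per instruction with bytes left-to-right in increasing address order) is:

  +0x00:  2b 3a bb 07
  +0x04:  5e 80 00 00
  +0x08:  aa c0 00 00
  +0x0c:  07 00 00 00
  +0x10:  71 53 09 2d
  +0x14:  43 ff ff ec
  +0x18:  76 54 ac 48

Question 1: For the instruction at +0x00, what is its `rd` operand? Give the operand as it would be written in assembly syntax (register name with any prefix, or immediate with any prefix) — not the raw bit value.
x3

@+00  big-endian(2b 3a bb 07) = 0x2b3abb07
  op=0x2b3abb07>>26=0xa ⇒ andi (RI)
  rd@[25:24]=0x3 ⇒ x3
  imm@[23:0]=0x3abb07 ⇒ $3848967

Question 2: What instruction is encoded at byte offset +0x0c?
sub x3, x0

[0c] 07 00 00 00 → 0x07000000
  opcode bits[31:26]=0x1: sub/RR
  rd@[25:24]=0x3 ⇒ x3
  rs@[23:22]=0x0 ⇒ x0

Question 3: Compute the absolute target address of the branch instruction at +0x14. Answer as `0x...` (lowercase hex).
off 0x14: read 43 ff ff ec as big → 0x43ffffec
  top 6b → 0x10 → bne [J]
  imm: (w>>0)&0x3ffffff=0x3ffffec (s26→-20) → $-20
  target = base 0xa9b0 + off 0x14 + 4 + imm -20 = 0xa9b4

0xa9b4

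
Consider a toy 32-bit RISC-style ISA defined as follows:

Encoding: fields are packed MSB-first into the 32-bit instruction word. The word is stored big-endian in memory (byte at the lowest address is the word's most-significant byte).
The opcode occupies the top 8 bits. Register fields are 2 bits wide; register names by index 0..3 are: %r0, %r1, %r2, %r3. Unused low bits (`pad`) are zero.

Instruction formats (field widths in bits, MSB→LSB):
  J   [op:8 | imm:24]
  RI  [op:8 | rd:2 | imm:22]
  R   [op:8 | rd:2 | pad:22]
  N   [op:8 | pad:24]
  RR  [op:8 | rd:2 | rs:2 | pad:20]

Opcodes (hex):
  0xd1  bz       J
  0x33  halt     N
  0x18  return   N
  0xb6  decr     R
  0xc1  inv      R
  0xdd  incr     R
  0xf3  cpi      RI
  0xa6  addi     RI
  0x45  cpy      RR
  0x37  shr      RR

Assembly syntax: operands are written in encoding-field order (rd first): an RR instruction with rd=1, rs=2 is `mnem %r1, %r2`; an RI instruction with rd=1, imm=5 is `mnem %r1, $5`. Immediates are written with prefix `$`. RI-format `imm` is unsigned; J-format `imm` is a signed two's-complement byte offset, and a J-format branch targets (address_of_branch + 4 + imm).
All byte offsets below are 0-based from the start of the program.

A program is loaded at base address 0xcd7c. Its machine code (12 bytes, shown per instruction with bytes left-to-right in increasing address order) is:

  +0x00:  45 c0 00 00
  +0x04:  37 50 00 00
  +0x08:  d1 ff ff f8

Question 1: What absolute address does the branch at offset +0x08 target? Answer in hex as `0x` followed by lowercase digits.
0xcd80

[08] d1 ff ff f8 → 0xd1fffff8
  opcode bits[31:24]=0xd1: bz/J
  imm: (w>>0)&0xffffff=0xfffff8 (s24→-8) → $-8
  target = base 0xcd7c + off 0x08 + 4 + imm -8 = 0xcd80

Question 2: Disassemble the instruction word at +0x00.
cpy %r3, %r0

@+00  big-endian(45 c0 00 00) = 0x45c00000
  top 8b → 0x45 → cpy [RR]
  [23:22] rd=3 = %r3
  [21:20] rs=0 = %r0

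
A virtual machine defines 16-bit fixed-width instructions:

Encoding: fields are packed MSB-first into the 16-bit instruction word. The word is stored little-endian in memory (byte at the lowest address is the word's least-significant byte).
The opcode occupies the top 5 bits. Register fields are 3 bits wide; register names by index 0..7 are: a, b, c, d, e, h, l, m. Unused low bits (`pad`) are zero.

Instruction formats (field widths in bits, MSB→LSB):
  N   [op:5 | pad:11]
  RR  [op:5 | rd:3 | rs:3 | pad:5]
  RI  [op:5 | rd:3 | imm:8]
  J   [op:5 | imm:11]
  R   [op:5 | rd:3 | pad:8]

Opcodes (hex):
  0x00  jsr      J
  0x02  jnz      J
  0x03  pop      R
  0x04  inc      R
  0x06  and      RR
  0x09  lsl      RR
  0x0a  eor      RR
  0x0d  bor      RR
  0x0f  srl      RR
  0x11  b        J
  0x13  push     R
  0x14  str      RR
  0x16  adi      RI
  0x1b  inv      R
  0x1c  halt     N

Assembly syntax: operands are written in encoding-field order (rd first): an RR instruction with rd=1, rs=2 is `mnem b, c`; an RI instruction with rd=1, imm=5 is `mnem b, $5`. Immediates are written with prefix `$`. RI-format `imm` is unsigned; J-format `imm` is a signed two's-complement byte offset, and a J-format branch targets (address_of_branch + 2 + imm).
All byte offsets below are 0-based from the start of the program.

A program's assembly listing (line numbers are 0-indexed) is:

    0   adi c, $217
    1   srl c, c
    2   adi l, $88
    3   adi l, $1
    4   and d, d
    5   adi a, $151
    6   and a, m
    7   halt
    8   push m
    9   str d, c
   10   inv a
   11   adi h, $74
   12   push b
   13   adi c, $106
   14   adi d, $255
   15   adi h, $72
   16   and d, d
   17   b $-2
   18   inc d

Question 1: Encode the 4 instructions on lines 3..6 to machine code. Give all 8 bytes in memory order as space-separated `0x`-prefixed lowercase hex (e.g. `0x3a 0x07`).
line 3 (adi): pack op=0x16:5|rd=6:3|imm=1:8 = 0xb601; little→ 01 b6
line 4 (and): pack op=0x6:5|rd=3:3|rs=3:3|pad=0:5 = 0x3360; little→ 60 33
line 5 (adi): pack op=0x16:5|rd=0:3|imm=151:8 = 0xb097; little→ 97 b0
line 6 (and): pack op=0x6:5|rd=0:3|rs=7:3|pad=0:5 = 0x30e0; little→ e0 30

0x01 0xb6 0x60 0x33 0x97 0xb0 0xe0 0x30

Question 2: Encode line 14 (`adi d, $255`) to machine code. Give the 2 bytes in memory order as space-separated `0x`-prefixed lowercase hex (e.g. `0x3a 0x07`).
line 14 (adi): pack op=0x16:5|rd=3:3|imm=255:8 = 0xb3ff; little→ ff b3

0xff 0xb3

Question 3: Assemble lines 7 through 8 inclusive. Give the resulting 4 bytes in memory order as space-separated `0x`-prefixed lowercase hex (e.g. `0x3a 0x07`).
L7: halt op=0x1c:5|pad=0:11 ⇒ 0xe000 ⇒ little 00 e0
L8: push op=0x13:5|rd=7:3|pad=0:8 ⇒ 0x9f00 ⇒ little 00 9f

0x00 0xe0 0x00 0x9f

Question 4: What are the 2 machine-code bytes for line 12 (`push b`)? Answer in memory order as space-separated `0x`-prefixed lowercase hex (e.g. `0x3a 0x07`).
12. push fields op=0x13:5|rd=1:3|pad=0:8 → word 9900h → 00 99

0x00 0x99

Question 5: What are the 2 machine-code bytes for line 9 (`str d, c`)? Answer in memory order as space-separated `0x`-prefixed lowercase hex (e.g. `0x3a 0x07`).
0x40 0xa3

line 9 (str): pack op=0x14:5|rd=3:3|rs=2:3|pad=0:5 = 0xa340; little→ 40 a3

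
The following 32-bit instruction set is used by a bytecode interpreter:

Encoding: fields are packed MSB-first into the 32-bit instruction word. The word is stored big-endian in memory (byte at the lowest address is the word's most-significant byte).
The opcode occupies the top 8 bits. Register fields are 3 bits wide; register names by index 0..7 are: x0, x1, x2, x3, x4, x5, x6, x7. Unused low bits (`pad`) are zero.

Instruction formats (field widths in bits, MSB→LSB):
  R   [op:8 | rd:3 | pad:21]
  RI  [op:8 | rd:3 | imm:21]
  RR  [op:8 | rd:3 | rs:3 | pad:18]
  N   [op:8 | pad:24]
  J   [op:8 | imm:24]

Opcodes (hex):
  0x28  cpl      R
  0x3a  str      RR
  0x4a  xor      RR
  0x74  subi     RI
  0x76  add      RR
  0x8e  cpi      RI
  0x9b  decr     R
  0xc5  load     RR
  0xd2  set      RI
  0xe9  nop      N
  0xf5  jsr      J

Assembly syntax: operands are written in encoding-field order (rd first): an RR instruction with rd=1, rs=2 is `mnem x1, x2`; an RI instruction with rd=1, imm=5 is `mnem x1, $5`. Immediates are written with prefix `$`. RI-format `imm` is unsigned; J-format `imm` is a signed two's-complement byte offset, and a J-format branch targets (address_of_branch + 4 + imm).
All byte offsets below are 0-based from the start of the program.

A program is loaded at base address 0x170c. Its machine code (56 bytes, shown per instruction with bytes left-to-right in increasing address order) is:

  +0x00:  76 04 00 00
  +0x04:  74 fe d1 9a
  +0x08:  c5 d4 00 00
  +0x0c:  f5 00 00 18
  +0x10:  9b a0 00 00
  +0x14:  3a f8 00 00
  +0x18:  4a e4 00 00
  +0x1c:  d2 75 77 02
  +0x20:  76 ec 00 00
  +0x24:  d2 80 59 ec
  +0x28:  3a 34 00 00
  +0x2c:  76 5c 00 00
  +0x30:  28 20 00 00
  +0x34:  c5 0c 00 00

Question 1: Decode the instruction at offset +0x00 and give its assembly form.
add x0, x1

off 0x00: read 76 04 00 00 as big → 0x76040000
  opcode bits[31:24]=0x76: add/RR
  rd: (w>>21)&0x7=0x0 → x0
  rs: (w>>18)&0x7=0x1 → x1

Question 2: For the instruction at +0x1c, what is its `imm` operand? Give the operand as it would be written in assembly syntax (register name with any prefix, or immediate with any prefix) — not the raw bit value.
$1406722

[1c] d2 75 77 02 → 0xd2757702
  top 8b → 0xd2 → set [RI]
  [23:21] rd=3 = x3
  [20:0] imm=1406722 = $1406722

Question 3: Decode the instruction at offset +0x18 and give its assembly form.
[18] 4a e4 00 00 → 0x4ae40000
  opcode bits[31:24]=0x4a: xor/RR
  rd: (w>>21)&0x7=0x7 → x7
  rs: (w>>18)&0x7=0x1 → x1

xor x7, x1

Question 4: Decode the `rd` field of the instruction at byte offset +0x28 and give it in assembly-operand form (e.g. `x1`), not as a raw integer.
@+28  big-endian(3a 34 00 00) = 0x3a340000
  op=0x3a340000>>24=0x3a ⇒ str (RR)
  rd: (w>>21)&0x7=0x1 → x1
  rs: (w>>18)&0x7=0x5 → x5

x1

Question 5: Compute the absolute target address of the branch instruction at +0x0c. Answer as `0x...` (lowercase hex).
off 0x0c: read f5 00 00 18 as big → 0xf5000018
  op=0xf5000018>>24=0xf5 ⇒ jsr (J)
  imm@[23:0]=0x18 ⇒ $24
  target = base 0x170c + off 0x0c + 4 + imm 24 = 0x1734

0x1734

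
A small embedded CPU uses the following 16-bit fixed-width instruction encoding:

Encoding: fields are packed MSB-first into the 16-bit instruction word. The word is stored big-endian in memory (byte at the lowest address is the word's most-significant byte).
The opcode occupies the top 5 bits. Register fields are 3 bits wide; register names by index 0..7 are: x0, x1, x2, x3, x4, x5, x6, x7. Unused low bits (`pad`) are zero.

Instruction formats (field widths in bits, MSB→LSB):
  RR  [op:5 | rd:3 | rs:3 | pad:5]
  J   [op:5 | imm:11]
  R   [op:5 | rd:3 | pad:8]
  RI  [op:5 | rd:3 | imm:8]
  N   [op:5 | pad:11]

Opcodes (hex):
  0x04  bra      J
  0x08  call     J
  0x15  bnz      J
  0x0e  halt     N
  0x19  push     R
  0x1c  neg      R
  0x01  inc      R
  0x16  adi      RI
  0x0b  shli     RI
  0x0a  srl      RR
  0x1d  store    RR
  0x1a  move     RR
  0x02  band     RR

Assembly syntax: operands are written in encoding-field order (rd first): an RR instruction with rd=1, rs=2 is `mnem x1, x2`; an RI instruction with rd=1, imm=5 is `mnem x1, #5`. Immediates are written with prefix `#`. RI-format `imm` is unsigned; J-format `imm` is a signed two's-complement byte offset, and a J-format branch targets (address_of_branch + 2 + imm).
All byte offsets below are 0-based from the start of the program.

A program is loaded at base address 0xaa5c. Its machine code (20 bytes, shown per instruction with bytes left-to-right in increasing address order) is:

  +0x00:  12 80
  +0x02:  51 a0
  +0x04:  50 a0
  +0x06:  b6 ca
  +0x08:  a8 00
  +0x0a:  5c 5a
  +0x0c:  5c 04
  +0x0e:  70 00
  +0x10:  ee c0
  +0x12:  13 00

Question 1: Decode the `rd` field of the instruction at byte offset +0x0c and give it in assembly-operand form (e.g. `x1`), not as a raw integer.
x4

off 0x0c: read 5c 04 as big → 0x5c04
  top 5b → 0xb → shli [RI]
  rd@[10:8]=0x4 ⇒ x4
  imm@[7:0]=0x4 ⇒ #4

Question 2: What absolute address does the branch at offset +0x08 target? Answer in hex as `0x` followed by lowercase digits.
[08] a8 00 → 0xa800
  top 5b → 0x15 → bnz [J]
  [10:0] imm=0 = #0
  target = base 0xaa5c + off 0x08 + 2 + imm 0 = 0xaa66

0xaa66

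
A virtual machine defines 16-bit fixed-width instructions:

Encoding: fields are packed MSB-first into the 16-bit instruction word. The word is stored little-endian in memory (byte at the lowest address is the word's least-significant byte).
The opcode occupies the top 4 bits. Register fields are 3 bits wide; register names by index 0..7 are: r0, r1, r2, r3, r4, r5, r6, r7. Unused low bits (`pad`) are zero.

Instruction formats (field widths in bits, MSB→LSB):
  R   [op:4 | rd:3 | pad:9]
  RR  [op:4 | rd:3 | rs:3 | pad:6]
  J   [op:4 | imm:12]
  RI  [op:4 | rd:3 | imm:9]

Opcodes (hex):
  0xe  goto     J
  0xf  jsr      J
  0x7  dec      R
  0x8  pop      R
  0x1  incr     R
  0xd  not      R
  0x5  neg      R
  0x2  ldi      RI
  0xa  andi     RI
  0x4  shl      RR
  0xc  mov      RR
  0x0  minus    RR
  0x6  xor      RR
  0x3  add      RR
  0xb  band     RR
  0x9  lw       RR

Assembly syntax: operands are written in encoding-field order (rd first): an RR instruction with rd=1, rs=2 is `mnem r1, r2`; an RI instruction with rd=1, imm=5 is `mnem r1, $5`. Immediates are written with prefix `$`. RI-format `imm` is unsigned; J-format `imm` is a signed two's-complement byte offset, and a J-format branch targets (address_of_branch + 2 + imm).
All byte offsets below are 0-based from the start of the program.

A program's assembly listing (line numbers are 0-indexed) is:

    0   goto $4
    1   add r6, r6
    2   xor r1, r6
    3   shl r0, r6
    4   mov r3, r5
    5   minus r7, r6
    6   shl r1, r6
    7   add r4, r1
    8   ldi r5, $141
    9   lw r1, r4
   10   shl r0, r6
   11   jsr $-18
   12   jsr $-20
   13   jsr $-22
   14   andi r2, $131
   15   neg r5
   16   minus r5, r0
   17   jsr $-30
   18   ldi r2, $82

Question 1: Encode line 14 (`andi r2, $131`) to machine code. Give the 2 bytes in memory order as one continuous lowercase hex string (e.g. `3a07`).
L14: andi op=0xa:4|rd=2:3|imm=131:9 ⇒ 0xa483 ⇒ little 83 a4

83a4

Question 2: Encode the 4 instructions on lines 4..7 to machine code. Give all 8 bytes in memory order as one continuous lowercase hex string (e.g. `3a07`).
line 4 (mov): pack op=0xc:4|rd=3:3|rs=5:3|pad=0:6 = 0xc740; little→ 40 c7
line 5 (minus): pack op=0x0:4|rd=7:3|rs=6:3|pad=0:6 = 0x0f80; little→ 80 0f
line 6 (shl): pack op=0x4:4|rd=1:3|rs=6:3|pad=0:6 = 0x4380; little→ 80 43
line 7 (add): pack op=0x3:4|rd=4:3|rs=1:3|pad=0:6 = 0x3840; little→ 40 38

40c7800f80434038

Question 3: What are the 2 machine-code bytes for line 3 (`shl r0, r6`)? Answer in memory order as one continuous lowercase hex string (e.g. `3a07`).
8041

line 3 (shl): pack op=0x4:4|rd=0:3|rs=6:3|pad=0:6 = 0x4180; little→ 80 41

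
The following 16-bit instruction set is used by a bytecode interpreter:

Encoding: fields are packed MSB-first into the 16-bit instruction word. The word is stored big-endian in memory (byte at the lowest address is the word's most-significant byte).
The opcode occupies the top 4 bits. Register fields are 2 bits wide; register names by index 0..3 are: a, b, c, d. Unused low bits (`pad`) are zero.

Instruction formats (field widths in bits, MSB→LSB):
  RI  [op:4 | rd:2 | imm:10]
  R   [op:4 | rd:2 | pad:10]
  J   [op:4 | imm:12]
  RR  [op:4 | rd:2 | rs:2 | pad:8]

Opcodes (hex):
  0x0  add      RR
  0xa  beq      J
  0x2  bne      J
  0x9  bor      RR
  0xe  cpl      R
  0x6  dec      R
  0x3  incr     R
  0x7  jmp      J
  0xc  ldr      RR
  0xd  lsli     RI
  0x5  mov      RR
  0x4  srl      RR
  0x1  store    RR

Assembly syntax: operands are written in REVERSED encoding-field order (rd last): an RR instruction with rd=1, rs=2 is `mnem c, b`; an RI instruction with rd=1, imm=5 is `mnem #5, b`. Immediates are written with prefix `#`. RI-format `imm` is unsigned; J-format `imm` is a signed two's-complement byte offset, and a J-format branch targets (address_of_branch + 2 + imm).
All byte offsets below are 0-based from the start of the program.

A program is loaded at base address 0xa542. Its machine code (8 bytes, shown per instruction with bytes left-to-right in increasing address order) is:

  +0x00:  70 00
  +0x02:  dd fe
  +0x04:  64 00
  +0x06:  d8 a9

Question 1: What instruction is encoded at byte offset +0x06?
@+06  big-endian(d8 a9) = 0xd8a9
  op=0xd8a9>>12=0xd ⇒ lsli (RI)
  [11:10] rd=2 = c
  [9:0] imm=169 = #169

lsli #169, c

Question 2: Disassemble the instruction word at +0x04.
dec b

[04] 64 00 → 0x6400
  opcode bits[15:12]=0x6: dec/R
  rd: (w>>10)&0x3=0x1 → b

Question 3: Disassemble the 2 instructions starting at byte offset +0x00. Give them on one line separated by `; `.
jmp #0; lsli #510, d

+0x00: 70 00 ⇒ word 0x7000 (big)
  op=0x7000>>12=0x7 ⇒ jmp (J)
  [11:0] imm=0 = #0
+0x02: dd fe ⇒ word 0xddfe (big)
  op=0xddfe>>12=0xd ⇒ lsli (RI)
  [11:10] rd=3 = d
  [9:0] imm=510 = #510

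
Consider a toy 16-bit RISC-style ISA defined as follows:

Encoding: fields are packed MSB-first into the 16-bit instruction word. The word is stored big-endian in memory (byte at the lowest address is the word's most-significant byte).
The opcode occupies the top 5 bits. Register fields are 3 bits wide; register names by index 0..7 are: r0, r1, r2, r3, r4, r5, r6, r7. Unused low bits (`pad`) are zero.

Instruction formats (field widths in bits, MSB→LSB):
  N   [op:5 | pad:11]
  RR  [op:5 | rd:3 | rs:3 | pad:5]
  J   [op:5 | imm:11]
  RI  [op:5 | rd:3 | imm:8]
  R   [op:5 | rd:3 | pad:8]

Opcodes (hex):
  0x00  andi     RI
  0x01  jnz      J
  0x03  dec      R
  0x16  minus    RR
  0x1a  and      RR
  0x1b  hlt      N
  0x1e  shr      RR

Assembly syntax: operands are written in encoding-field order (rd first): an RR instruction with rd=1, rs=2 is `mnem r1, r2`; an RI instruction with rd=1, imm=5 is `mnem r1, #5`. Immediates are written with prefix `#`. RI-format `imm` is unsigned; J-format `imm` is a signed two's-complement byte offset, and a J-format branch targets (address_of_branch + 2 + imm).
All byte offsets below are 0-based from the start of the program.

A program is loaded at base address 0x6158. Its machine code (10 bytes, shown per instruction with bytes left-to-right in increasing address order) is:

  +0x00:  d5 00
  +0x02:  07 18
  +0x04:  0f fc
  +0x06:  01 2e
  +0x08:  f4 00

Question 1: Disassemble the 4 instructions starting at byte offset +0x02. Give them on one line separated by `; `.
andi r7, #24; jnz #-4; andi r1, #46; shr r4, r0

@+02  big-endian(07 18) = 0x0718
  opcode bits[15:11]=0x0: andi/RI
  rd@[10:8]=0x7 ⇒ r7
  imm@[7:0]=0x18 ⇒ #24
@+04  big-endian(0f fc) = 0x0ffc
  opcode bits[15:11]=0x1: jnz/J
  imm@[10:0]=0x7fc (s11→-4) ⇒ #-4
@+06  big-endian(01 2e) = 0x012e
  opcode bits[15:11]=0x0: andi/RI
  rd@[10:8]=0x1 ⇒ r1
  imm@[7:0]=0x2e ⇒ #46
@+08  big-endian(f4 00) = 0xf400
  opcode bits[15:11]=0x1e: shr/RR
  rd@[10:8]=0x4 ⇒ r4
  rs@[7:5]=0x0 ⇒ r0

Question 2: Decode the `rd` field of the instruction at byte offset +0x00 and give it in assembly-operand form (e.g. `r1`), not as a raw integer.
r5

off 0x00: read d5 00 as big → 0xd500
  opcode bits[15:11]=0x1a: and/RR
  rd: (w>>8)&0x7=0x5 → r5
  rs: (w>>5)&0x7=0x0 → r0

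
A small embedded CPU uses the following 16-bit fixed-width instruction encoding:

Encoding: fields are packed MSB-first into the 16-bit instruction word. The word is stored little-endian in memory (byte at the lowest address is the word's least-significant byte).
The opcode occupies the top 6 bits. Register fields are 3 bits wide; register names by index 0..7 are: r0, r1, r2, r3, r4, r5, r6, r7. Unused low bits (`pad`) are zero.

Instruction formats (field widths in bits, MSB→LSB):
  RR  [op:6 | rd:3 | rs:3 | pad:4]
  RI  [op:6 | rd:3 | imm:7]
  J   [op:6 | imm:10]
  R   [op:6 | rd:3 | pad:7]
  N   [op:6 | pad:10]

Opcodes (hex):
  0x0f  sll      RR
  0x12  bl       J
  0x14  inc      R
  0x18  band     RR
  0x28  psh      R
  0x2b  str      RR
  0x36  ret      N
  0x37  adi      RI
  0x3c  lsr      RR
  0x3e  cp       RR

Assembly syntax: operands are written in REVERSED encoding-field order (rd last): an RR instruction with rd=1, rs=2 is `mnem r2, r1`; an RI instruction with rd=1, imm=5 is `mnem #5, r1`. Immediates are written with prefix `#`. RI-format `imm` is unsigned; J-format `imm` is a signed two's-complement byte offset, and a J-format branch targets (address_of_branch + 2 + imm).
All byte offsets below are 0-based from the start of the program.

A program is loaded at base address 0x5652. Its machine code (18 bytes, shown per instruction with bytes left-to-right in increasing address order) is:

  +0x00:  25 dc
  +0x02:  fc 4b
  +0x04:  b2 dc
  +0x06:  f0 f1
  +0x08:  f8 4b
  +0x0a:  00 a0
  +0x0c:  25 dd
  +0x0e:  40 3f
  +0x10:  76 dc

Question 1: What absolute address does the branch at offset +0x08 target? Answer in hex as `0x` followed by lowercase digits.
0x5654

+0x08: f8 4b ⇒ word 0x4bf8 (little)
  opcode bits[15:10]=0x12: bl/J
  imm: (w>>0)&0x3ff=0x3f8 (s10→-8) → #-8
  target = base 0x5652 + off 0x08 + 2 + imm -8 = 0x5654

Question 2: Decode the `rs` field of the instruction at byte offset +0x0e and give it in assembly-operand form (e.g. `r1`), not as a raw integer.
r4

off 0x0e: read 40 3f as little → 0x3f40
  opcode bits[15:10]=0xf: sll/RR
  [9:7] rd=6 = r6
  [6:4] rs=4 = r4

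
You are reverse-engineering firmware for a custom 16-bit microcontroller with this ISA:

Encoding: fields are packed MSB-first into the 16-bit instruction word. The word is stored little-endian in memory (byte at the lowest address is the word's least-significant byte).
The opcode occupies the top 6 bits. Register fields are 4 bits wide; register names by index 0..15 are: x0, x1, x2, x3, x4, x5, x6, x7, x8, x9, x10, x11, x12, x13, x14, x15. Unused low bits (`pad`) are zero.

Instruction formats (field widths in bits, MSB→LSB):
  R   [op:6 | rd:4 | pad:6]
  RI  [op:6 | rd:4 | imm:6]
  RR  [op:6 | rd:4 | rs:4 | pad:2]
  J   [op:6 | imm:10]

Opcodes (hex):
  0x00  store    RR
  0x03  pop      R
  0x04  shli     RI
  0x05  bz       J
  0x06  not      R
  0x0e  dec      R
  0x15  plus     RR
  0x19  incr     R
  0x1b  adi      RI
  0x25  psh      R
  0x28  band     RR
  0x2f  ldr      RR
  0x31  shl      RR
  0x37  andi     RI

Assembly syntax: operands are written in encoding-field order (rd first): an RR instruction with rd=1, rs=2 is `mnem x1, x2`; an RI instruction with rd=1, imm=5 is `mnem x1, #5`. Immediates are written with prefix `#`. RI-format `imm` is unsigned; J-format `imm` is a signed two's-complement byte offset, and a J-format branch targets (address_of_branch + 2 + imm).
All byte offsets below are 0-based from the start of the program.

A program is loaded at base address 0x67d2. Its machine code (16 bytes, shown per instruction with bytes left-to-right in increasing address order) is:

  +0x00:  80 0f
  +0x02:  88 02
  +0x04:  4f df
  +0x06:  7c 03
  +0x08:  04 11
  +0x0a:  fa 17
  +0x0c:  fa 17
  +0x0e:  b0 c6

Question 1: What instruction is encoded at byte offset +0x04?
off 0x04: read 4f df as little → 0xdf4f
  opcode bits[15:10]=0x37: andi/RI
  [9:6] rd=13 = x13
  [5:0] imm=15 = #15

andi x13, #15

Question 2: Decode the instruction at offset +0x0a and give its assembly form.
bz #-6

+0x0a: fa 17 ⇒ word 0x17fa (little)
  top 6b → 0x5 → bz [J]
  [9:0] imm=1018 (s10→-6) = #-6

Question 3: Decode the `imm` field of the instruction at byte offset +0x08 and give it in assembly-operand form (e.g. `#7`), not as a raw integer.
#4

off 0x08: read 04 11 as little → 0x1104
  top 6b → 0x4 → shli [RI]
  rd: (w>>6)&0xf=0x4 → x4
  imm: (w>>0)&0x3f=0x4 → #4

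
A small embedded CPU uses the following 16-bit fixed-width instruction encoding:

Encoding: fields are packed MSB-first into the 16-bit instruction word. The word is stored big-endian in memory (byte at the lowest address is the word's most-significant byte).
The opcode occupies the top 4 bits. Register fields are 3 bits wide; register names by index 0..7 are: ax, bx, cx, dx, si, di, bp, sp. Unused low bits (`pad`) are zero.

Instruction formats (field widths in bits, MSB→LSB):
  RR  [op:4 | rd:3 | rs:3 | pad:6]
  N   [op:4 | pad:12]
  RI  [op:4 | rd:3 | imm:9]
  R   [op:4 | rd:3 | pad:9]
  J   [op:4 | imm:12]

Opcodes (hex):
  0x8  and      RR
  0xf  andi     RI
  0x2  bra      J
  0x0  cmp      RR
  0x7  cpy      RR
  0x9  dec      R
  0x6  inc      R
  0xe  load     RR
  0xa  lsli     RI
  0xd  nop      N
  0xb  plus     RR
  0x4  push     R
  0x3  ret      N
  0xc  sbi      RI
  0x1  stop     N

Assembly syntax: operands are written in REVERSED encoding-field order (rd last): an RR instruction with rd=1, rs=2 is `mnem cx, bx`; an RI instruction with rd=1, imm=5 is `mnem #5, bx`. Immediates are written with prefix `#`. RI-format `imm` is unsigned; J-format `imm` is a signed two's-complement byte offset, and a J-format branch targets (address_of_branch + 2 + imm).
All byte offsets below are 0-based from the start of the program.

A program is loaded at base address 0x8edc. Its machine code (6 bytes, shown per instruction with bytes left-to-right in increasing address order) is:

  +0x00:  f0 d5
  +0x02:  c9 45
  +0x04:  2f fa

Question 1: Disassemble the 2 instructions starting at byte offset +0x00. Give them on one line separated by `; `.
off 0x00: read f0 d5 as big → 0xf0d5
  op=0xf0d5>>12=0xf ⇒ andi (RI)
  [11:9] rd=0 = ax
  [8:0] imm=213 = #213
off 0x02: read c9 45 as big → 0xc945
  op=0xc945>>12=0xc ⇒ sbi (RI)
  [11:9] rd=4 = si
  [8:0] imm=325 = #325

andi #213, ax; sbi #325, si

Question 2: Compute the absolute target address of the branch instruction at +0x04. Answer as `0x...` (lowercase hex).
+0x04: 2f fa ⇒ word 0x2ffa (big)
  op=0x2ffa>>12=0x2 ⇒ bra (J)
  imm@[11:0]=0xffa (s12→-6) ⇒ #-6
  target = base 0x8edc + off 0x04 + 2 + imm -6 = 0x8edc

0x8edc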